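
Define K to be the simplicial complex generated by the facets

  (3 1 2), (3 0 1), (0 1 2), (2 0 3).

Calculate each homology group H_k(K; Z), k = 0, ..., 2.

H_0 = Z,  H_1 = 0,  H_2 = Z.

Fix the vertex order 0 < 1 < 2 < 3 and write every simplex with vertices in increasing order. Then dim K = 2 and the simplices of K are:

  0-simplices (4): [0], [1], [2], [3]
  1-simplices (6): [0,1], [0,2], [0,3], [1,2], [1,3], [2,3]
  2-simplices (4): [0,1,2], [0,1,3], [0,2,3], [1,2,3]

Hence C_0 ≅ Z^4, C_1 ≅ Z^6, C_2 ≅ Z^4.

Boundary ∂_1: C_1 → C_0 sends each edge [p,q] (with p < q) to q − p. For instance
  ∂[1,2] = [2] − [1].
As a 4×6 matrix over Z this has rank 3, with invariant factors (1,1,1).

∂_2: C_2 → C_1 acts by ∂[p,q,r] = [q,r] − [p,r] + [p,q]. For instance
  ∂[0,1,3] = [1,3] − [0,3] + [0,1],
  ∂[1,2,3] = [2,3] − [1,3] + [1,2].
The resulting 6×4 matrix has rank 3, and its Smith normal form has invariant factors (1,1,1).

Computing H_k = (kernel of ∂_k) / (image of ∂_{k+1}):

  H_0: rank C_0 − rank ∂_1 = 4 − 3 = 1, and the invariant factors of ∂_1 are all 1, so H_0 ≅ Z.
  H_1: rank ker ∂_1 − rank ∂_2 = (6 − 3) − 3 = 0, and the invariant factors of ∂_2 are all 1, so H_1 ≅ 0.
  H_2: rank ker ∂_2 − rank ∂_3 = (4 − 3) − 0 = 1, and there is no ∂_3, so H_2 ≅ Z.

(K is a triangulation of the 2-sphere S^2.)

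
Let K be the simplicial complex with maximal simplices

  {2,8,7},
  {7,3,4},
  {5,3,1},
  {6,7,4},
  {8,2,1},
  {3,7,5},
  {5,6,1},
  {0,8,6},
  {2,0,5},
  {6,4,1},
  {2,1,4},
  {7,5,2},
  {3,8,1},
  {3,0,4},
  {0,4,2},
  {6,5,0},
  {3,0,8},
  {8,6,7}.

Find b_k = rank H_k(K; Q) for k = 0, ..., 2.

b_0 = 1, b_1 = 2, b_2 = 1.

Order the vertices as 0 < 1 < 2 < 3 < 4 < 5 < 6 < 7 < 8. Listing each simplex with vertices in this order, K has dimension 2 with simplices:

  0-simplices (9): [0], [1], [2], [3], [4], [5], [6], [7], [8]
  1-simplices (27): (27 of them)
  2-simplices (18): [0,2,4], [0,2,5], [0,3,4], [0,3,8], [0,5,6], [0,6,8], [1,2,4], [1,2,8], [1,3,5], [1,3,8], [1,4,6], [1,5,6], [2,5,7], [2,7,8], [3,4,7], [3,5,7], [4,6,7], [6,7,8]

so the chain groups are C_0 ≅ Z^9, C_1 ≅ Z^27, C_2 ≅ Z^18.

∂_1: C_1 → C_0 maps an edge to its endpoints' difference, ∂[p,q] = q − p.
The resulting 9×27 matrix has rank 8, and its Smith normal form has invariant factors (1,1,1,1,1,1,1,1).

Boundary ∂_2: C_2 → C_1 maps a triangle to the signed sum of its edges. For instance
  ∂[1,3,5] = [3,5] − [1,5] + [1,3],
  ∂[1,5,6] = [5,6] − [1,6] + [1,5].
The 27×18 boundary matrix has rank 17 and Smith normal form diag(1,1,1,1,1,1,1,1,1,1,1,1,1,1,1,1,1).

Now H_k = ker ∂_k / im ∂_{k+1}, so:

  H_0: rank C_0 − rank ∂_1 = 9 − 8 = 1, and the invariant factors of ∂_1 are all 1, so H_0 ≅ Z.
  H_1: rank ker ∂_1 − rank ∂_2 = (27 − 8) − 17 = 2, and the invariant factors of ∂_2 are all 1, so H_1 ≅ Z^2.
  H_2: rank ker ∂_2 − rank ∂_3 = (18 − 17) − 0 = 1, and there is no ∂_3, so H_2 ≅ Z.

Hence the Betti numbers are b_0 = 1, b_1 = 2, b_2 = 1.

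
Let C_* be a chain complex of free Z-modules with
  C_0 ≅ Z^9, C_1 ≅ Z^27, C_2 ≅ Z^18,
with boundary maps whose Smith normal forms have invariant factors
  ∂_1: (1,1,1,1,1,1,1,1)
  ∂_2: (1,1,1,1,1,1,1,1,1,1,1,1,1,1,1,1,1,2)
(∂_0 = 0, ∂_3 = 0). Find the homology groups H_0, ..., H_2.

H_0 ≅ Z,  H_1 ≅ Z × Z/2,  H_2 = 0.

H_0: b_0 = 9 − 0 − 8 = 1; torsion from ∂_1 factors > 1: none. So H_0 ≅ Z.
H_1: b_1 = 27 − 8 − 18 = 1; torsion from ∂_2 factors > 1: [2]. So H_1 ≅ Z × Z/2.
H_2: b_2 = 18 − 18 − 0 = 0; torsion from ∂_3 factors > 1: none. So H_2 ≅ 0.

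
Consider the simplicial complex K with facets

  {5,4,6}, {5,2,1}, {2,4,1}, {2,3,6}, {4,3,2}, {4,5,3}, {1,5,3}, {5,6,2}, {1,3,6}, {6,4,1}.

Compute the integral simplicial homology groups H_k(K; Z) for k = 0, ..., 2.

Take the total order 1 < 2 < 3 < 4 < 5 < 6 on the vertex set. Then K (dimension 2) consists of the simplices:

  0-simplices (6): [1], [2], [3], [4], [5], [6]
  1-simplices (15): [1,2], [1,3], [1,4], [1,5], [1,6], [2,3], [2,4], [2,5], [2,6], [3,4], [3,5], [3,6], [4,5], [4,6], [5,6]
  2-simplices (10): [1,2,4], [1,2,5], [1,3,5], [1,3,6], [1,4,6], [2,3,4], [2,3,6], [2,5,6], [3,4,5], [4,5,6]

giving chain groups C_0 ≅ Z^6, C_1 ≅ Z^15, C_2 ≅ Z^10.

The boundary map ∂_1: C_1 → C_0 maps an edge to its endpoints' difference, ∂[p,q] = q − p. For instance
  ∂[3,4] = [4] − [3].
As a 6×15 matrix over Z this has rank 5, with invariant factors (1,1,1,1,1).

The boundary map ∂_2: C_2 → C_1 acts by ∂[p,q,r] = [q,r] − [p,r] + [p,q]. For instance
  ∂[1,2,4] = [2,4] − [1,4] + [1,2],
  ∂[4,5,6] = [5,6] − [4,6] + [4,5].
The resulting 15×10 matrix has rank 10, and its Smith normal form has invariant factors (1,1,1,1,1,1,1,1,1,2).

Computing H_k = (kernel of ∂_k) / (image of ∂_{k+1}):

  H_0: rank C_0 − rank ∂_1 = 6 − 5 = 1, and the invariant factors of ∂_1 are all 1, so H_0 = Z.
  H_1: rank ker ∂_1 − rank ∂_2 = (15 − 5) − 10 = 0, and ∂_2 has invariant factor 2 > 1, so H_1 = Z/2.
  H_2: rank ker ∂_2 − rank ∂_3 = (10 − 10) − 0 = 0, and there is no ∂_3, so H_2 = 0.

As a check, the Euler characteristic is 6 − 15 + 10 = 1, which agrees with 1 − 0 + 0 = 1.

H_0 = Z,  H_1 = Z/2,  H_2 = 0.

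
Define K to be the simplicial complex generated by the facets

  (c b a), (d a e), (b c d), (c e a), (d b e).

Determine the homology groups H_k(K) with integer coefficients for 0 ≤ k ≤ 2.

H_0 = Z,  H_1 = Z,  H_2 = 0.

Fix the vertex order a < b < c < d < e and write every simplex with vertices in increasing order. Then dim K = 2 and the simplices of K are:

  0-simplices (5): a, b, c, d, e
  1-simplices (10): ab, ac, ad, ae, bc, bd, be, cd, ce, de
  2-simplices (5): abc, ace, ade, bcd, bde

giving chain groups C_0 ≅ Z^5, C_1 ≅ Z^10, C_2 ≅ Z^5.

∂_1: C_1 → C_0 sends each edge [p,q] (with p < q) to q − p. For instance
  ∂be = e − b.
The 5×10 boundary matrix has rank 4 and Smith normal form diag(1,1,1,1).

Boundary ∂_2: C_2 → C_1 maps a triangle to the signed sum of its edges. For instance
  ∂bcd = cd − bd + bc,
  ∂ade = de − ae + ad.
The resulting 10×5 matrix has rank 5, and its Smith normal form has invariant factors (1,1,1,1,1).

Computing H_k = (kernel of ∂_k) / (image of ∂_{k+1}):

  H_0: rank C_0 − rank ∂_1 = 5 − 4 = 1, and the invariant factors of ∂_1 are all 1, so H_0 = Z.
  H_1: rank ker ∂_1 − rank ∂_2 = (10 − 4) − 5 = 1, and the invariant factors of ∂_2 are all 1, so H_1 = Z.
  H_2: rank ker ∂_2 − rank ∂_3 = (5 − 5) − 0 = 0, and there is no ∂_3, so H_2 = 0.

As a check, the Euler characteristic is 5 − 10 + 5 = 0, which agrees with 1 − 1 + 0 = 0.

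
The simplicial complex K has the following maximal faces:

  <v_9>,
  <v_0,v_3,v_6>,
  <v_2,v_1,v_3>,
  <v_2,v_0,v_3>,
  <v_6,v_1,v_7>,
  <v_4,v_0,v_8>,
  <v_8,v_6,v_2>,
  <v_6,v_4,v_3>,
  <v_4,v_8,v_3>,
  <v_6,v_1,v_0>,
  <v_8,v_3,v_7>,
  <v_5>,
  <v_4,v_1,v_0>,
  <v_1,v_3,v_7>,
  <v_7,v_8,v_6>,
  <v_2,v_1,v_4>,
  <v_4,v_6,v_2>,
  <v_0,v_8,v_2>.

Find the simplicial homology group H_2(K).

H_2 ≅ Z.

Take the total order v_0 < v_1 < v_2 < v_3 < v_4 < v_5 < v_6 < v_7 < v_8 < v_9 on the vertex set. Then K (dimension 2) consists of the simplices:

  0-simplices (10): [v_0], [v_1], [v_2], [v_3], [v_4], [v_5], [v_6], [v_7], [v_8], [v_9]
  1-simplices (24): (24 of them)
  2-simplices (16): (16 of them)

Hence C_0 ≅ Z^10, C_1 ≅ Z^24, C_2 ≅ Z^16.

The boundary map ∂_1: C_1 → C_0 sends each edge [p,q] (with p < q) to q − p. For instance
  ∂[v_0,v_8] = [v_8] − [v_0].
The resulting 10×24 matrix has rank 7, and its Smith normal form has invariant factors (1,1,1,1,1,1,1).

Boundary ∂_2: C_2 → C_1 maps a triangle to the signed sum of its edges. For instance
  ∂[v_6,v_7,v_8] = [v_7,v_8] − [v_6,v_8] + [v_6,v_7],
  ∂[v_1,v_6,v_7] = [v_6,v_7] − [v_1,v_7] + [v_1,v_6].
The resulting 24×16 matrix has rank 15, and its Smith normal form has invariant factors (1,1,1,1,1,1,1,1,1,1,1,1,1,1,1).

Now H_k = ker ∂_k / im ∂_{k+1}, so:

  H_2: rank ker ∂_2 − rank ∂_3 = (16 − 15) − 0 = 1, and there is no ∂_3, so H_2 = Z.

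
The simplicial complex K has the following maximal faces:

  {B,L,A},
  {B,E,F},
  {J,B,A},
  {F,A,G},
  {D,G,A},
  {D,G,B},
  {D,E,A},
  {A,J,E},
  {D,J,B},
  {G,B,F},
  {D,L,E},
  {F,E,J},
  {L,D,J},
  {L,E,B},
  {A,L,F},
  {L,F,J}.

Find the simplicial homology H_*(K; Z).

We work with the vertex ordering A < B < D < E < F < G < J < L. The simplices of K, each written with vertices in increasing order, are:

  0-simplices (8): A, B, D, E, F, G, J, L
  1-simplices (24): AB, AD, AE, AF, AG, AJ, AL, BD, BE, BF, BG, BJ, BL, DE, DG, DJ, DL, EF, EJ, EL, FG, FJ, FL, JL
  2-simplices (16): ABJ, ABL, ADE, ADG, AEJ, AFG, AFL, BDG, BDJ, BEF, BEL, BFG, DEL, DJL, EFJ, FJL

Hence C_0 ≅ Z^8, C_1 ≅ Z^24, C_2 ≅ Z^16.

Boundary ∂_1: C_1 → C_0 sends each edge [p,q] (with p < q) to q − p. For instance
  ∂BE = E − B.
As a 8×24 matrix over Z this has rank 7, with invariant factors (1,1,1,1,1,1,1).

∂_2: C_2 → C_1 sends each 2-simplex [p,q,r] to [q,r] − [p,r] + [p,q]. For instance
  ∂BEF = EF − BF + BE,
  ∂ADE = DE − AE + AD.
The 24×16 boundary matrix has rank 15 and Smith normal form diag(1,1,1,1,1,1,1,1,1,1,1,1,1,1,1).

Computing H_k = (kernel of ∂_k) / (image of ∂_{k+1}):

  H_0: rank C_0 − rank ∂_1 = 8 − 7 = 1, and the invariant factors of ∂_1 are all 1, so H_0 ≅ Z.
  H_1: rank ker ∂_1 − rank ∂_2 = (24 − 7) − 15 = 2, and the invariant factors of ∂_2 are all 1, so H_1 ≅ Z^2.
  H_2: rank ker ∂_2 − rank ∂_3 = (16 − 15) − 0 = 1, and there is no ∂_3, so H_2 ≅ Z.

(K is a triangulation of the torus T^2.)

H_0 = Z,  H_1 = Z^2,  H_2 = Z.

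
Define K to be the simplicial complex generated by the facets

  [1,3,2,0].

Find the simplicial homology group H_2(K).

H_2 ≅ 0.

We work with the vertex ordering 0 < 1 < 2 < 3. The simplices of K, each written with vertices in increasing order, are:

  0-simplices (4): [0], [1], [2], [3]
  1-simplices (6): [0,1], [0,2], [0,3], [1,2], [1,3], [2,3]
  2-simplices (4): [0,1,2], [0,1,3], [0,2,3], [1,2,3]
  3-simplices (1): [0,1,2,3]

giving chain groups C_0 ≅ Z^4, C_1 ≅ Z^6, C_2 ≅ Z^4, C_3 ≅ Z^1.

The boundary map ∂_1: C_1 → C_0 maps an edge to its endpoints' difference, ∂[p,q] = q − p.
As a 4×6 matrix over Z this has rank 3, with invariant factors (1,1,1).

∂_2: C_2 → C_1 maps a triangle to the signed sum of its edges. For instance
  ∂[0,1,2] = [1,2] − [0,2] + [0,1],
  ∂[1,2,3] = [2,3] − [1,3] + [1,2].
The resulting 6×4 matrix has rank 3, and its Smith normal form has invariant factors (1,1,1).

Boundary ∂_3: C_3 → C_2 sends each 3-simplex σ to the alternating sum Σ_i (−1)^i (σ with its i-th vertex removed). For instance
  ∂[0,1,2,3] = [1,2,3] − [0,2,3] + [0,1,3] − [0,1,2].
The resulting 4×1 matrix has rank 1, and its Smith normal form has invariant factors (1).

From H_k ≅ ker(∂_k) / im(∂_{k+1}) we obtain:

  H_2: rank ker ∂_2 − rank ∂_3 = (4 − 3) − 1 = 0, and the invariant factors of ∂_3 are all 1, so H_2 = 0.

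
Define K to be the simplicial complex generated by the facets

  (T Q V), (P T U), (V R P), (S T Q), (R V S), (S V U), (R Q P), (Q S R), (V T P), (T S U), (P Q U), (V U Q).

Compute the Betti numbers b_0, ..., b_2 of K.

b_0 = 1, b_1 = 0, b_2 = 0.

We work with the vertex ordering P < Q < R < S < T < U < V. The simplices of K, each written with vertices in increasing order, are:

  0-simplices (7): P, Q, R, S, T, U, V
  1-simplices (18): PQ, PR, PT, PU, PV, QR, QS, QT, QU, QV, RS, RV, ST, SU, SV, TU, TV, UV
  2-simplices (12): PQR, PQU, PRV, PTU, PTV, QRS, QST, QTV, QUV, RSV, STU, SUV

so the chain groups are C_0 ≅ Z^7, C_1 ≅ Z^18, C_2 ≅ Z^12.

Boundary ∂_1: C_1 → C_0 maps an edge to its endpoints' difference, ∂[p,q] = q − p. For instance
  ∂QR = R − Q.
The resulting 7×18 matrix has rank 6, and its Smith normal form has invariant factors (1,1,1,1,1,1).

Boundary ∂_2: C_2 → C_1 sends each 2-simplex [p,q,r] to [q,r] − [p,r] + [p,q]. For instance
  ∂PRV = RV − PV + PR,
  ∂QTV = TV − QV + QT.
The 18×12 boundary matrix has rank 12 and Smith normal form diag(1,1,1,1,1,1,1,1,1,1,1,2).

From H_k ≅ ker(∂_k) / im(∂_{k+1}) we obtain:

  H_0: rank C_0 − rank ∂_1 = 7 − 6 = 1, and the invariant factors of ∂_1 are all 1, so H_0 = Z.
  H_1: rank ker ∂_1 − rank ∂_2 = (18 − 6) − 12 = 0, and ∂_2 has invariant factor 2 > 1, so H_1 = Z/2Z.
  H_2: rank ker ∂_2 − rank ∂_3 = (12 − 12) − 0 = 0, and there is no ∂_3, so H_2 = 0.

Hence the Betti numbers are b_0 = 1, b_1 = 0, b_2 = 0.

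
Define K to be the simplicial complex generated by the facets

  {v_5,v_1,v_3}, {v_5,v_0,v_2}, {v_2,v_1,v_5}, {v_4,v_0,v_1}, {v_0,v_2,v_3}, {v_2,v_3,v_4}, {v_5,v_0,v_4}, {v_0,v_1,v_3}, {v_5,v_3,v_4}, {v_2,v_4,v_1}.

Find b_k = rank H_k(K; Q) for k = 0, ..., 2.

Fix the vertex order v_0 < v_1 < v_2 < v_3 < v_4 < v_5 and write every simplex with vertices in increasing order. Then dim K = 2 and the simplices of K are:

  0-simplices (6): [v_0], [v_1], [v_2], [v_3], [v_4], [v_5]
  1-simplices (15): (15 of them)
  2-simplices (10): [v_0,v_1,v_3], [v_0,v_1,v_4], [v_0,v_2,v_3], [v_0,v_2,v_5], [v_0,v_4,v_5], [v_1,v_2,v_4], [v_1,v_2,v_5], [v_1,v_3,v_5], [v_2,v_3,v_4], [v_3,v_4,v_5]

giving chain groups C_0 ≅ Z^6, C_1 ≅ Z^15, C_2 ≅ Z^10.

Boundary ∂_1: C_1 → C_0 sends each edge [p,q] (with p < q) to q − p. For instance
  ∂[v_0,v_4] = [v_4] − [v_0].
The resulting 6×15 matrix has rank 5, and its Smith normal form has invariant factors (1,1,1,1,1).

∂_2: C_2 → C_1 sends each 2-simplex [p,q,r] to [q,r] − [p,r] + [p,q]. For instance
  ∂[v_1,v_2,v_5] = [v_2,v_5] − [v_1,v_5] + [v_1,v_2],
  ∂[v_2,v_3,v_4] = [v_3,v_4] − [v_2,v_4] + [v_2,v_3].
The resulting 15×10 matrix has rank 10, and its Smith normal form has invariant factors (1,1,1,1,1,1,1,1,1,2).

From H_k ≅ ker(∂_k) / im(∂_{k+1}) we obtain:

  H_0: rank C_0 − rank ∂_1 = 6 − 5 = 1, and the invariant factors of ∂_1 are all 1, so H_0 = Z.
  H_1: rank ker ∂_1 − rank ∂_2 = (15 − 5) − 10 = 0, and ∂_2 has invariant factor 2 > 1, so H_1 = Z/2Z.
  H_2: rank ker ∂_2 − rank ∂_3 = (10 − 10) − 0 = 0, and there is no ∂_3, so H_2 = 0.

Hence the Betti numbers are b_0 = 1, b_1 = 0, b_2 = 0.

b_0 = 1, b_1 = 0, b_2 = 0.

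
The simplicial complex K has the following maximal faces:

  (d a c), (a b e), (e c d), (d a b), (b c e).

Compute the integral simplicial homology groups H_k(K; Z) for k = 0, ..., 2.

We work with the vertex ordering a < b < c < d < e. The simplices of K, each written with vertices in increasing order, are:

  0-simplices (5): a, b, c, d, e
  1-simplices (10): ab, ac, ad, ae, bc, bd, be, cd, ce, de
  2-simplices (5): abd, abe, acd, bce, cde

giving chain groups C_0 ≅ Z^5, C_1 ≅ Z^10, C_2 ≅ Z^5.

∂_1: C_1 → C_0 is given by ∂[p,q] = [q] − [p].
This gives a 5×10 integer matrix of rank 4; reducing to Smith normal form yields diagonal entries (1,1,1,1).

Boundary ∂_2: C_2 → C_1 acts by ∂[p,q,r] = [q,r] − [p,r] + [p,q]. For instance
  ∂abd = bd − ad + ab,
  ∂cde = de − ce + cd.
The resulting 10×5 matrix has rank 5, and its Smith normal form has invariant factors (1,1,1,1,1).

Computing H_k = (kernel of ∂_k) / (image of ∂_{k+1}):

  H_0: rank C_0 − rank ∂_1 = 5 − 4 = 1, and the invariant factors of ∂_1 are all 1, so H_0 = Z.
  H_1: rank ker ∂_1 − rank ∂_2 = (10 − 4) − 5 = 1, and the invariant factors of ∂_2 are all 1, so H_1 = Z.
  H_2: rank ker ∂_2 − rank ∂_3 = (5 − 5) − 0 = 0, and there is no ∂_3, so H_2 = 0.

H_0 = Z,  H_1 = Z,  H_2 = 0.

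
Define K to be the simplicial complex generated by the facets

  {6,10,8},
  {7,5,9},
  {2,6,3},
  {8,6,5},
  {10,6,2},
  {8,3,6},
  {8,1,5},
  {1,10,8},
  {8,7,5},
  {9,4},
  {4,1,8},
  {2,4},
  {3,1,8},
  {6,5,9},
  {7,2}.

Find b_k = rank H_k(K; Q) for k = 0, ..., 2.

b_0 = 1, b_1 = 3, b_2 = 0.

We work with the vertex ordering 1 < 2 < 3 < 4 < 5 < 6 < 7 < 8 < 9 < 10. The simplices of K, each written with vertices in increasing order, are:

  0-simplices (10): [1], [2], [3], [4], [5], [6], [7], [8], [9], [10]
  1-simplices (24): (24 of them)
  2-simplices (12): [1,3,8], [1,4,8], [1,5,8], [1,8,10], [2,3,6], [2,6,10], [3,6,8], [5,6,8], [5,6,9], [5,7,8], [5,7,9], [6,8,10]

giving chain groups C_0 ≅ Z^10, C_1 ≅ Z^24, C_2 ≅ Z^12.

Boundary ∂_1: C_1 → C_0 maps an edge to its endpoints' difference, ∂[p,q] = q − p.
As a 10×24 matrix over Z this has rank 9, with invariant factors (1,1,1,1,1,1,1,1,1).

∂_2: C_2 → C_1 sends each 2-simplex [p,q,r] to [q,r] − [p,r] + [p,q]. For instance
  ∂[5,7,8] = [7,8] − [5,8] + [5,7],
  ∂[5,7,9] = [7,9] − [5,9] + [5,7].
As a 24×12 matrix over Z this has rank 12, with invariant factors (1,1,1,1,1,1,1,1,1,1,1,1).

From H_k ≅ ker(∂_k) / im(∂_{k+1}) we obtain:

  H_0: rank C_0 − rank ∂_1 = 10 − 9 = 1, and the invariant factors of ∂_1 are all 1, so H_0 ≅ Z.
  H_1: rank ker ∂_1 − rank ∂_2 = (24 − 9) − 12 = 3, and the invariant factors of ∂_2 are all 1, so H_1 ≅ Z^3.
  H_2: rank ker ∂_2 − rank ∂_3 = (12 − 12) − 0 = 0, and there is no ∂_3, so H_2 ≅ 0.

Hence the Betti numbers are b_0 = 1, b_1 = 3, b_2 = 0.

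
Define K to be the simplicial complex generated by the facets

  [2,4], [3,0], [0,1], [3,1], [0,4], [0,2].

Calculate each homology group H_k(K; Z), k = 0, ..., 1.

H_0 = Z,  H_1 = Z^2.

Order the vertices as 0 < 1 < 2 < 3 < 4. Listing each simplex with vertices in this order, K has dimension 1 with simplices:

  0-simplices (5): [0], [1], [2], [3], [4]
  1-simplices (6): [0,1], [0,2], [0,3], [0,4], [1,3], [2,4]

Hence C_0 ≅ Z^5, C_1 ≅ Z^6.

Boundary ∂_1: C_1 → C_0 maps an edge to its endpoints' difference, ∂[p,q] = q − p. For instance
  ∂[2,4] = [4] − [2].
The 5×6 boundary matrix has rank 4 and Smith normal form diag(1,1,1,1).

From H_k ≅ ker(∂_k) / im(∂_{k+1}) we obtain:

  H_0: rank C_0 − rank ∂_1 = 5 − 4 = 1, and the invariant factors of ∂_1 are all 1, so H_0 ≅ Z.
  H_1: rank ker ∂_1 − rank ∂_2 = (6 − 4) − 0 = 2, and there is no ∂_2, so H_1 ≅ Z^2.

(K is a triangulation of a wedge of 2 circles.)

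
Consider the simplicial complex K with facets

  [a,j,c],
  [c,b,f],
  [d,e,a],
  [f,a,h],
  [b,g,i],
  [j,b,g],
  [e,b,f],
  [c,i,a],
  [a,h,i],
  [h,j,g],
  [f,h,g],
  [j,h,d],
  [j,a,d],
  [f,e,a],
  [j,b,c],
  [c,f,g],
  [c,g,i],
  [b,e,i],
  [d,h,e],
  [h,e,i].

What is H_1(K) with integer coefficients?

H_1 ≅ Z ⊕ Z/2.

K has 10 vertices, 30 edges, 20 triangles.
rank ∂_1 = 9, rank ∂_2 = 20 ⇒ b_1 = 30 − 9 − 20 = 1; ∂_2 has invariant factor(s) [2] giving torsion. So H_1 = Z ⊕ Z/2.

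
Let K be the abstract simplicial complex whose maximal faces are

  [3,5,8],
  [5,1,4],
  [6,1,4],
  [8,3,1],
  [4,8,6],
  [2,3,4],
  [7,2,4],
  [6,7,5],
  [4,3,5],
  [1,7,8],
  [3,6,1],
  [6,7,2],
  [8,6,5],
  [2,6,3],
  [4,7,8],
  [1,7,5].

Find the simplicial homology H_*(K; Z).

Take the total order 1 < 2 < 3 < 4 < 5 < 6 < 7 < 8 on the vertex set. Then K (dimension 2) consists of the simplices:

  0-simplices (8): [1], [2], [3], [4], [5], [6], [7], [8]
  1-simplices (24): (24 of them)
  2-simplices (16): [1,3,6], [1,3,8], [1,4,5], [1,4,6], [1,5,7], [1,7,8], [2,3,4], [2,3,6], [2,4,7], [2,6,7], [3,4,5], [3,5,8], [4,6,8], [4,7,8], [5,6,7], [5,6,8]

so the chain groups are C_0 ≅ Z^8, C_1 ≅ Z^24, C_2 ≅ Z^16.

Boundary ∂_1: C_1 → C_0 is given by ∂[p,q] = [q] − [p]. For instance
  ∂[1,6] = [6] − [1].
This gives a 8×24 integer matrix of rank 7; reducing to Smith normal form yields diagonal entries (1,1,1,1,1,1,1).

Boundary ∂_2: C_2 → C_1 acts by ∂[p,q,r] = [q,r] − [p,r] + [p,q]. For instance
  ∂[3,4,5] = [4,5] − [3,5] + [3,4],
  ∂[1,3,8] = [3,8] − [1,8] + [1,3].
As a 24×16 matrix over Z this has rank 15, with invariant factors (1,1,1,1,1,1,1,1,1,1,1,1,1,1,1).

From H_k ≅ ker(∂_k) / im(∂_{k+1}) we obtain:

  H_0: rank C_0 − rank ∂_1 = 8 − 7 = 1, and the invariant factors of ∂_1 are all 1, so H_0 ≅ Z.
  H_1: rank ker ∂_1 − rank ∂_2 = (24 − 7) − 15 = 2, and the invariant factors of ∂_2 are all 1, so H_1 ≅ Z^2.
  H_2: rank ker ∂_2 − rank ∂_3 = (16 − 15) − 0 = 1, and there is no ∂_3, so H_2 ≅ Z.

(K is a triangulation of the torus T^2.)

H_0 ≅ Z,  H_1 ≅ Z^2,  H_2 ≅ Z.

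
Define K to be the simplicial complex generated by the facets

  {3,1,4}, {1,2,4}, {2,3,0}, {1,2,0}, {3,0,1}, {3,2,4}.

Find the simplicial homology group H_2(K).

K has 5 vertices, 9 edges, 6 triangles.
rank ∂_2 = 5, rank ∂_3 = 0 ⇒ b_2 = 6 − 5 − 0 = 1. So H_2 ≅ Z.

H_2 ≅ Z.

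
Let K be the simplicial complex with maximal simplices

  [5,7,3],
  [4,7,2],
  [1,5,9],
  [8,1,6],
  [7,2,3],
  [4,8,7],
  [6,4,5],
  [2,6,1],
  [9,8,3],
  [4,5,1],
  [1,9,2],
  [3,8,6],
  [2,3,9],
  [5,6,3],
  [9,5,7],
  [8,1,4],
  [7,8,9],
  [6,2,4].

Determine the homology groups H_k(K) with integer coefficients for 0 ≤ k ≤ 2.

Order the vertices as 1 < 2 < 3 < 4 < 5 < 6 < 7 < 8 < 9. Listing each simplex with vertices in this order, K has dimension 2 with simplices:

  0-simplices (9): [1], [2], [3], [4], [5], [6], [7], [8], [9]
  1-simplices (27): (27 of them)
  2-simplices (18): [1,2,6], [1,2,9], [1,4,5], [1,4,8], [1,5,9], [1,6,8], [2,3,7], [2,3,9], [2,4,6], [2,4,7], [3,5,6], [3,5,7], [3,6,8], [3,8,9], [4,5,6], [4,7,8], [5,7,9], [7,8,9]

giving chain groups C_0 ≅ Z^9, C_1 ≅ Z^27, C_2 ≅ Z^18.

∂_1: C_1 → C_0 is given by ∂[p,q] = [q] − [p].
The resulting 9×27 matrix has rank 8, and its Smith normal form has invariant factors (1,1,1,1,1,1,1,1).

Boundary ∂_2: C_2 → C_1 sends each 2-simplex [p,q,r] to [q,r] − [p,r] + [p,q]. For instance
  ∂[2,4,6] = [4,6] − [2,6] + [2,4],
  ∂[2,4,7] = [4,7] − [2,7] + [2,4].
This gives a 27×18 integer matrix of rank 18; reducing to Smith normal form yields diagonal entries (1,1,1,1,1,1,1,1,1,1,1,1,1,1,1,1,1,2).

From H_k ≅ ker(∂_k) / im(∂_{k+1}) we obtain:

  H_0: rank C_0 − rank ∂_1 = 9 − 8 = 1, and the invariant factors of ∂_1 are all 1, so H_0 = Z.
  H_1: rank ker ∂_1 − rank ∂_2 = (27 − 8) − 18 = 1, and ∂_2 has invariant factor 2 > 1, so H_1 = Z × Z/2.
  H_2: rank ker ∂_2 − rank ∂_3 = (18 − 18) − 0 = 0, and there is no ∂_3, so H_2 = 0.

As a check, the Euler characteristic is 9 − 27 + 18 = 0, which agrees with 1 − 1 + 0 = 0.

H_0 ≅ Z,  H_1 ≅ Z × Z/2,  H_2 = 0.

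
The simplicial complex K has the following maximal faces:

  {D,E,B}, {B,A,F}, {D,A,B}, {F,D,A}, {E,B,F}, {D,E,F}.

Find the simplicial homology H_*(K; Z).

K has 5 vertices, 9 edges, 6 triangles.
rank ∂_0 = 0, rank ∂_1 = 4 ⇒ b_0 = 5 − 0 − 4 = 1; all invariant factors of ∂_1 are 1 so no torsion. So H_0 ≅ Z.
rank ∂_1 = 4, rank ∂_2 = 5 ⇒ b_1 = 9 − 4 − 5 = 0; all invariant factors of ∂_2 are 1 so no torsion. So H_1 ≅ 0.
rank ∂_2 = 5, rank ∂_3 = 0 ⇒ b_2 = 6 − 5 − 0 = 1. So H_2 ≅ Z.

H_0 = Z,  H_1 = 0,  H_2 = Z.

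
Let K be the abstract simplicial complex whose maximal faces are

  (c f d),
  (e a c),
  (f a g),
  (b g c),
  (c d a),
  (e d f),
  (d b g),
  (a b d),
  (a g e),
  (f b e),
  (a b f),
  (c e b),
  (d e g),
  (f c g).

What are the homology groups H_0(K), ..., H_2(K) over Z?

H_0 ≅ Z,  H_1 ≅ Z^2,  H_2 ≅ Z.

Order the vertices as a < b < c < d < e < f < g. Listing each simplex with vertices in this order, K has dimension 2 with simplices:

  0-simplices (7): a, b, c, d, e, f, g
  1-simplices (21): ab, ac, ad, ae, af, ag, bc, bd, be, bf, bg, cd, ce, cf, cg, de, df, dg, ef, eg, fg
  2-simplices (14): abd, abf, acd, ace, aeg, afg, bce, bcg, bdg, bef, cdf, cfg, def, deg

giving chain groups C_0 ≅ Z^7, C_1 ≅ Z^21, C_2 ≅ Z^14.

Boundary ∂_1: C_1 → C_0 is given by ∂[p,q] = [q] − [p]. For instance
  ∂af = f − a.
The resulting 7×21 matrix has rank 6, and its Smith normal form has invariant factors (1,1,1,1,1,1).

The boundary map ∂_2: C_2 → C_1 sends each 2-simplex [p,q,r] to [q,r] − [p,r] + [p,q]. For instance
  ∂bcg = cg − bg + bc,
  ∂acd = cd − ad + ac.
This gives a 21×14 integer matrix of rank 13; reducing to Smith normal form yields diagonal entries (1,1,1,1,1,1,1,1,1,1,1,1,1).

Now H_k = ker ∂_k / im ∂_{k+1}, so:

  H_0: rank C_0 − rank ∂_1 = 7 − 6 = 1, and the invariant factors of ∂_1 are all 1, so H_0 = Z.
  H_1: rank ker ∂_1 − rank ∂_2 = (21 − 6) − 13 = 2, and the invariant factors of ∂_2 are all 1, so H_1 = Z^2.
  H_2: rank ker ∂_2 − rank ∂_3 = (14 − 13) − 0 = 1, and there is no ∂_3, so H_2 = Z.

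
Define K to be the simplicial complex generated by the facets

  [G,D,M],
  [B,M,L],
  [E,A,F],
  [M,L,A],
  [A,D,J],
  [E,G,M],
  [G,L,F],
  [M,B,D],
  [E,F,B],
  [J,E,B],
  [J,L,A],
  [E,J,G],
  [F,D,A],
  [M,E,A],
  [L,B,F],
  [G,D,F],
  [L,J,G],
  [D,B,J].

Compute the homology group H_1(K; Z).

H_1 ≅ Z^2.

Fix the vertex order A < B < D < E < F < G < J < L < M and write every simplex with vertices in increasing order. Then dim K = 2 and the simplices of K are:

  0-simplices (9): A, B, D, E, F, G, J, L, M
  1-simplices (27): AD, AE, AF, AJ, AL, AM, BD, BE, BF, BJ, BL, BM, DF, DG, DJ, DM, EF, EG, EJ, EM, FG, FL, GJ, GL, GM, JL, LM
  2-simplices (18): ADF, ADJ, AEF, AEM, AJL, ALM, BDJ, BDM, BEF, BEJ, BFL, BLM, DFG, DGM, EGJ, EGM, FGL, GJL

Hence C_0 ≅ Z^9, C_1 ≅ Z^27, C_2 ≅ Z^18.

Boundary ∂_1: C_1 → C_0 sends each edge [p,q] (with p < q) to q − p. For instance
  ∂JL = L − J.
The 9×27 boundary matrix has rank 8 and Smith normal form diag(1,1,1,1,1,1,1,1).

∂_2: C_2 → C_1 sends each 2-simplex [p,q,r] to [q,r] − [p,r] + [p,q]. For instance
  ∂ADF = DF − AF + AD,
  ∂DGM = GM − DM + DG.
The 27×18 boundary matrix has rank 17 and Smith normal form diag(1,1,1,1,1,1,1,1,1,1,1,1,1,1,1,1,1).

Computing H_k = (kernel of ∂_k) / (image of ∂_{k+1}):

  H_1: rank ker ∂_1 − rank ∂_2 = (27 − 8) − 17 = 2, and the invariant factors of ∂_2 are all 1, so H_1 = Z^2.

(K is a triangulation of the torus T^2.)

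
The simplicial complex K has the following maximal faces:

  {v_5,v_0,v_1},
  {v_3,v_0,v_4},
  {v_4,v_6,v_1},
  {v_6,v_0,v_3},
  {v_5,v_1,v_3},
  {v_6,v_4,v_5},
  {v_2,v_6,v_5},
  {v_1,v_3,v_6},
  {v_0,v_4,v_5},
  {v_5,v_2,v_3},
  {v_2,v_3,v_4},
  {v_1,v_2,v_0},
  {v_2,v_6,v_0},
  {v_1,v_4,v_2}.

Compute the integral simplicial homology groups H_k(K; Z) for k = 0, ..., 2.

Order the vertices as v_0 < v_1 < v_2 < v_3 < v_4 < v_5 < v_6. Listing each simplex with vertices in this order, K has dimension 2 with simplices:

  0-simplices (7): [v_0], [v_1], [v_2], [v_3], [v_4], [v_5], [v_6]
  1-simplices (21): (21 of them)
  2-simplices (14): (14 of them)

Hence C_0 ≅ Z^7, C_1 ≅ Z^21, C_2 ≅ Z^14.

The boundary map ∂_1: C_1 → C_0 sends each edge [p,q] (with p < q) to q − p.
The 7×21 boundary matrix has rank 6 and Smith normal form diag(1,1,1,1,1,1).

The boundary map ∂_2: C_2 → C_1 acts by ∂[p,q,r] = [q,r] − [p,r] + [p,q]. For instance
  ∂[v_1,v_3,v_6] = [v_3,v_6] − [v_1,v_6] + [v_1,v_3],
  ∂[v_2,v_3,v_4] = [v_3,v_4] − [v_2,v_4] + [v_2,v_3].
As a 21×14 matrix over Z this has rank 13, with invariant factors (1,1,1,1,1,1,1,1,1,1,1,1,1).

Computing H_k = (kernel of ∂_k) / (image of ∂_{k+1}):

  H_0: rank C_0 − rank ∂_1 = 7 − 6 = 1, and the invariant factors of ∂_1 are all 1, so H_0 = Z.
  H_1: rank ker ∂_1 − rank ∂_2 = (21 − 6) − 13 = 2, and the invariant factors of ∂_2 are all 1, so H_1 = Z^2.
  H_2: rank ker ∂_2 − rank ∂_3 = (14 − 13) − 0 = 1, and there is no ∂_3, so H_2 = Z.

H_0 = Z,  H_1 = Z^2,  H_2 = Z.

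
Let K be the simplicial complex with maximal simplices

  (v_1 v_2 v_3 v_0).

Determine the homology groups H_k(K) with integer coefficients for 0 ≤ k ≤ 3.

We work with the vertex ordering v_0 < v_1 < v_2 < v_3. The simplices of K, each written with vertices in increasing order, are:

  0-simplices (4): [v_0], [v_1], [v_2], [v_3]
  1-simplices (6): [v_0,v_1], [v_0,v_2], [v_0,v_3], [v_1,v_2], [v_1,v_3], [v_2,v_3]
  2-simplices (4): [v_0,v_1,v_2], [v_0,v_1,v_3], [v_0,v_2,v_3], [v_1,v_2,v_3]
  3-simplices (1): [v_0,v_1,v_2,v_3]

Hence C_0 ≅ Z^4, C_1 ≅ Z^6, C_2 ≅ Z^4, C_3 ≅ Z^1.

∂_1: C_1 → C_0 is given by ∂[p,q] = [q] − [p].
The resulting 4×6 matrix has rank 3, and its Smith normal form has invariant factors (1,1,1).

Boundary ∂_2: C_2 → C_1 sends each 2-simplex [p,q,r] to [q,r] − [p,r] + [p,q]. For instance
  ∂[v_0,v_1,v_2] = [v_1,v_2] − [v_0,v_2] + [v_0,v_1],
  ∂[v_1,v_2,v_3] = [v_2,v_3] − [v_1,v_3] + [v_1,v_2].
As a 6×4 matrix over Z this has rank 3, with invariant factors (1,1,1).

The boundary map ∂_3: C_3 → C_2 sends each 3-simplex σ to the alternating sum Σ_i (−1)^i (σ with its i-th vertex removed). For instance
  ∂[v_0,v_1,v_2,v_3] = [v_1,v_2,v_3] − [v_0,v_2,v_3] + [v_0,v_1,v_3] − [v_0,v_1,v_2].
The resulting 4×1 matrix has rank 1, and its Smith normal form has invariant factors (1).

Computing H_k = (kernel of ∂_k) / (image of ∂_{k+1}):

  H_0: rank C_0 − rank ∂_1 = 4 − 3 = 1, and the invariant factors of ∂_1 are all 1, so H_0 ≅ Z.
  H_1: rank ker ∂_1 − rank ∂_2 = (6 − 3) − 3 = 0, and the invariant factors of ∂_2 are all 1, so H_1 ≅ 0.
  H_2: rank ker ∂_2 − rank ∂_3 = (4 − 3) − 1 = 0, and the invariant factors of ∂_3 are all 1, so H_2 ≅ 0.
  H_3: rank ker ∂_3 − rank ∂_4 = (1 − 1) − 0 = 0, and there is no ∂_4, so H_3 ≅ 0.

(K is a triangulation of the 3-simplex.)

H_0 ≅ Z,  H_1 = 0,  H_2 = 0,  H_3 = 0.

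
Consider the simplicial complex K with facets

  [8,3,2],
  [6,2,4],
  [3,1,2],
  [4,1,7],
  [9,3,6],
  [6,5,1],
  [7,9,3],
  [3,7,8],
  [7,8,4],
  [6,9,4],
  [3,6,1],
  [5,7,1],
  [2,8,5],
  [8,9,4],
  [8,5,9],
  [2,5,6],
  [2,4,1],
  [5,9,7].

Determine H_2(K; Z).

We work with the vertex ordering 1 < 2 < 3 < 4 < 5 < 6 < 7 < 8 < 9. The simplices of K, each written with vertices in increasing order, are:

  0-simplices (9): [1], [2], [3], [4], [5], [6], [7], [8], [9]
  1-simplices (27): (27 of them)
  2-simplices (18): [1,2,3], [1,2,4], [1,3,6], [1,4,7], [1,5,6], [1,5,7], [2,3,8], [2,4,6], [2,5,6], [2,5,8], [3,6,9], [3,7,8], [3,7,9], [4,6,9], [4,7,8], [4,8,9], [5,7,9], [5,8,9]

Hence C_0 ≅ Z^9, C_1 ≅ Z^27, C_2 ≅ Z^18.

The boundary map ∂_1: C_1 → C_0 is given by ∂[p,q] = [q] − [p]. For instance
  ∂[5,9] = [9] − [5].
The 9×27 boundary matrix has rank 8 and Smith normal form diag(1,1,1,1,1,1,1,1).

∂_2: C_2 → C_1 acts by ∂[p,q,r] = [q,r] − [p,r] + [p,q]. For instance
  ∂[2,5,6] = [5,6] − [2,6] + [2,5],
  ∂[5,8,9] = [8,9] − [5,9] + [5,8].
The 27×18 boundary matrix has rank 18 and Smith normal form diag(1,1,1,1,1,1,1,1,1,1,1,1,1,1,1,1,1,2).

Computing H_k = (kernel of ∂_k) / (image of ∂_{k+1}):

  H_2: rank ker ∂_2 − rank ∂_3 = (18 − 18) − 0 = 0, and there is no ∂_3, so H_2 ≅ 0.

H_2 ≅ 0.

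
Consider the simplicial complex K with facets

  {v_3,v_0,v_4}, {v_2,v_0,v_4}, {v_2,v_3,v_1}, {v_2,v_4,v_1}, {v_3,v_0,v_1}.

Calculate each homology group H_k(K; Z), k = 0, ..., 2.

H_0 = Z,  H_1 = Z,  H_2 = 0.

We work with the vertex ordering v_0 < v_1 < v_2 < v_3 < v_4. The simplices of K, each written with vertices in increasing order, are:

  0-simplices (5): [v_0], [v_1], [v_2], [v_3], [v_4]
  1-simplices (10): [v_0,v_1], [v_0,v_2], [v_0,v_3], [v_0,v_4], [v_1,v_2], [v_1,v_3], [v_1,v_4], [v_2,v_3], [v_2,v_4], [v_3,v_4]
  2-simplices (5): [v_0,v_1,v_3], [v_0,v_2,v_4], [v_0,v_3,v_4], [v_1,v_2,v_3], [v_1,v_2,v_4]

giving chain groups C_0 ≅ Z^5, C_1 ≅ Z^10, C_2 ≅ Z^5.

Boundary ∂_1: C_1 → C_0 sends each edge [p,q] (with p < q) to q − p. For instance
  ∂[v_0,v_1] = [v_1] − [v_0].
This gives a 5×10 integer matrix of rank 4; reducing to Smith normal form yields diagonal entries (1,1,1,1).

Boundary ∂_2: C_2 → C_1 sends each 2-simplex [p,q,r] to [q,r] − [p,r] + [p,q]. For instance
  ∂[v_0,v_1,v_3] = [v_1,v_3] − [v_0,v_3] + [v_0,v_1],
  ∂[v_0,v_2,v_4] = [v_2,v_4] − [v_0,v_4] + [v_0,v_2].
This gives a 10×5 integer matrix of rank 5; reducing to Smith normal form yields diagonal entries (1,1,1,1,1).

From H_k ≅ ker(∂_k) / im(∂_{k+1}) we obtain:

  H_0: rank C_0 − rank ∂_1 = 5 − 4 = 1, and the invariant factors of ∂_1 are all 1, so H_0 ≅ Z.
  H_1: rank ker ∂_1 − rank ∂_2 = (10 − 4) − 5 = 1, and the invariant factors of ∂_2 are all 1, so H_1 ≅ Z.
  H_2: rank ker ∂_2 − rank ∂_3 = (5 − 5) − 0 = 0, and there is no ∂_3, so H_2 ≅ 0.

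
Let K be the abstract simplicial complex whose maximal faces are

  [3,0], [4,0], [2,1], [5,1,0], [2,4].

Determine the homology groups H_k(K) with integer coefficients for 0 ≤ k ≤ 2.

H_0 ≅ Z,  H_1 ≅ Z,  H_2 = 0.

We work with the vertex ordering 0 < 1 < 2 < 3 < 4 < 5. The simplices of K, each written with vertices in increasing order, are:

  0-simplices (6): [0], [1], [2], [3], [4], [5]
  1-simplices (7): [0,1], [0,3], [0,4], [0,5], [1,2], [1,5], [2,4]
  2-simplices (1): [0,1,5]

so the chain groups are C_0 ≅ Z^6, C_1 ≅ Z^7, C_2 ≅ Z^1.

The boundary map ∂_1: C_1 → C_0 is given by ∂[p,q] = [q] − [p]. For instance
  ∂[1,5] = [5] − [1].
The resulting 6×7 matrix has rank 5, and its Smith normal form has invariant factors (1,1,1,1,1).

∂_2: C_2 → C_1 maps a triangle to the signed sum of its edges. For instance
  ∂[0,1,5] = [1,5] − [0,5] + [0,1].
The resulting 7×1 matrix has rank 1, and its Smith normal form has invariant factors (1).

Reading off H_k = ker ∂_k / im ∂_{k+1}:

  H_0: rank C_0 − rank ∂_1 = 6 − 5 = 1, and the invariant factors of ∂_1 are all 1, so H_0 ≅ Z.
  H_1: rank ker ∂_1 − rank ∂_2 = (7 − 5) − 1 = 1, and the invariant factors of ∂_2 are all 1, so H_1 ≅ Z.
  H_2: rank ker ∂_2 − rank ∂_3 = (1 − 1) − 0 = 0, and there is no ∂_3, so H_2 ≅ 0.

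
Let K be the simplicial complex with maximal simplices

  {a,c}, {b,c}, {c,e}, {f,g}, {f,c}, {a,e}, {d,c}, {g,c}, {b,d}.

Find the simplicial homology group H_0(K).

H_0 ≅ Z.

Fix the vertex order a < b < c < d < e < f < g and write every simplex with vertices in increasing order. Then dim K = 1 and the simplices of K are:

  0-simplices (7): a, b, c, d, e, f, g
  1-simplices (9): ac, ae, bc, bd, cd, ce, cf, cg, fg

giving chain groups C_0 ≅ Z^7, C_1 ≅ Z^9.

The boundary map ∂_1: C_1 → C_0 is given by ∂[p,q] = [q] − [p].
The resulting 7×9 matrix has rank 6, and its Smith normal form has invariant factors (1,1,1,1,1,1).

Reading off H_k = ker ∂_k / im ∂_{k+1}:

  H_0: rank C_0 − rank ∂_1 = 7 − 6 = 1, and the invariant factors of ∂_1 are all 1, so H_0 ≅ Z.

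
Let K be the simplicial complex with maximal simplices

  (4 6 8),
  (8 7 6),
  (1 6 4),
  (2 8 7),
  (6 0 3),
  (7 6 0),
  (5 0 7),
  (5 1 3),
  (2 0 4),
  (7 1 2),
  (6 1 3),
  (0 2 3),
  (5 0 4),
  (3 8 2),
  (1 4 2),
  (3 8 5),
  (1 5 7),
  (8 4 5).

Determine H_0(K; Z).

We work with the vertex ordering 0 < 1 < 2 < 3 < 4 < 5 < 6 < 7 < 8. The simplices of K, each written with vertices in increasing order, are:

  0-simplices (9): [0], [1], [2], [3], [4], [5], [6], [7], [8]
  1-simplices (27): (27 of them)
  2-simplices (18): [0,2,3], [0,2,4], [0,3,6], [0,4,5], [0,5,7], [0,6,7], [1,2,4], [1,2,7], [1,3,5], [1,3,6], [1,4,6], [1,5,7], [2,3,8], [2,7,8], [3,5,8], [4,5,8], [4,6,8], [6,7,8]

Hence C_0 ≅ Z^9, C_1 ≅ Z^27, C_2 ≅ Z^18.

∂_1: C_1 → C_0 is given by ∂[p,q] = [q] − [p].
As a 9×27 matrix over Z this has rank 8, with invariant factors (1,1,1,1,1,1,1,1).

Boundary ∂_2: C_2 → C_1 acts by ∂[p,q,r] = [q,r] − [p,r] + [p,q]. For instance
  ∂[3,5,8] = [5,8] − [3,8] + [3,5],
  ∂[1,5,7] = [5,7] − [1,7] + [1,5].
The 27×18 boundary matrix has rank 17 and Smith normal form diag(1,1,1,1,1,1,1,1,1,1,1,1,1,1,1,1,1).

From H_k ≅ ker(∂_k) / im(∂_{k+1}) we obtain:

  H_0: rank C_0 − rank ∂_1 = 9 − 8 = 1, and the invariant factors of ∂_1 are all 1, so H_0 ≅ Z.

(K is a triangulation of the torus T^2.)

H_0 = Z.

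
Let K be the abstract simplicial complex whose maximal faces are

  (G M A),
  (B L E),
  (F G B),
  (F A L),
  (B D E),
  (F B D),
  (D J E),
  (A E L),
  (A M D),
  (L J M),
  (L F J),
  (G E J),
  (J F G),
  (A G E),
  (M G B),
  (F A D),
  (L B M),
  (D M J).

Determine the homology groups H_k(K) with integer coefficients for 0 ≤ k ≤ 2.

H_0 = Z,  H_1 = Z^2,  H_2 = Z.

Take the total order A < B < D < E < F < G < J < L < M on the vertex set. Then K (dimension 2) consists of the simplices:

  0-simplices (9): A, B, D, E, F, G, J, L, M
  1-simplices (27): AD, AE, AF, AG, AL, AM, BD, BE, BF, BG, BL, BM, DE, DF, DJ, DM, EG, EJ, EL, FG, FJ, FL, GJ, GM, JL, JM, LM
  2-simplices (18): ADF, ADM, AEG, AEL, AFL, AGM, BDE, BDF, BEL, BFG, BGM, BLM, DEJ, DJM, EGJ, FGJ, FJL, JLM

so the chain groups are C_0 ≅ Z^9, C_1 ≅ Z^27, C_2 ≅ Z^18.

Boundary ∂_1: C_1 → C_0 maps an edge to its endpoints' difference, ∂[p,q] = q − p.
The resulting 9×27 matrix has rank 8, and its Smith normal form has invariant factors (1,1,1,1,1,1,1,1).

∂_2: C_2 → C_1 acts by ∂[p,q,r] = [q,r] − [p,r] + [p,q]. For instance
  ∂AFL = FL − AL + AF,
  ∂FJL = JL − FL + FJ.
The resulting 27×18 matrix has rank 17, and its Smith normal form has invariant factors (1,1,1,1,1,1,1,1,1,1,1,1,1,1,1,1,1).

Now H_k = ker ∂_k / im ∂_{k+1}, so:

  H_0: rank C_0 − rank ∂_1 = 9 − 8 = 1, and the invariant factors of ∂_1 are all 1, so H_0 ≅ Z.
  H_1: rank ker ∂_1 − rank ∂_2 = (27 − 8) − 17 = 2, and the invariant factors of ∂_2 are all 1, so H_1 ≅ Z^2.
  H_2: rank ker ∂_2 − rank ∂_3 = (18 − 17) − 0 = 1, and there is no ∂_3, so H_2 ≅ Z.

(K is a triangulation of the torus T^2.)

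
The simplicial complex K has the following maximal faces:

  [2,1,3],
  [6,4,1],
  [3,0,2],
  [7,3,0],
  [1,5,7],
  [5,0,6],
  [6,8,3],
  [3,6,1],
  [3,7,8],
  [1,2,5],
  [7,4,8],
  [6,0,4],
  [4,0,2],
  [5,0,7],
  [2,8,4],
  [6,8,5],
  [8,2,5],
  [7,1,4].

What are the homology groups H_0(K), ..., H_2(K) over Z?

H_0 = Z,  H_1 = Z^2,  H_2 = Z.

Take the total order 0 < 1 < 2 < 3 < 4 < 5 < 6 < 7 < 8 on the vertex set. Then K (dimension 2) consists of the simplices:

  0-simplices (9): [0], [1], [2], [3], [4], [5], [6], [7], [8]
  1-simplices (27): (27 of them)
  2-simplices (18): [0,2,3], [0,2,4], [0,3,7], [0,4,6], [0,5,6], [0,5,7], [1,2,3], [1,2,5], [1,3,6], [1,4,6], [1,4,7], [1,5,7], [2,4,8], [2,5,8], [3,6,8], [3,7,8], [4,7,8], [5,6,8]

giving chain groups C_0 ≅ Z^9, C_1 ≅ Z^27, C_2 ≅ Z^18.

The boundary map ∂_1: C_1 → C_0 sends each edge [p,q] (with p < q) to q − p.
As a 9×27 matrix over Z this has rank 8, with invariant factors (1,1,1,1,1,1,1,1).

Boundary ∂_2: C_2 → C_1 acts by ∂[p,q,r] = [q,r] − [p,r] + [p,q]. For instance
  ∂[0,4,6] = [4,6] − [0,6] + [0,4],
  ∂[1,5,7] = [5,7] − [1,7] + [1,5].
As a 27×18 matrix over Z this has rank 17, with invariant factors (1,1,1,1,1,1,1,1,1,1,1,1,1,1,1,1,1).

Now H_k = ker ∂_k / im ∂_{k+1}, so:

  H_0: rank C_0 − rank ∂_1 = 9 − 8 = 1, and the invariant factors of ∂_1 are all 1, so H_0 ≅ Z.
  H_1: rank ker ∂_1 − rank ∂_2 = (27 − 8) − 17 = 2, and the invariant factors of ∂_2 are all 1, so H_1 ≅ Z^2.
  H_2: rank ker ∂_2 − rank ∂_3 = (18 − 17) − 0 = 1, and there is no ∂_3, so H_2 ≅ Z.

As a check, the Euler characteristic is 9 − 27 + 18 = 0, which agrees with 1 − 2 + 1 = 0.
(K is a triangulation of the torus T^2.)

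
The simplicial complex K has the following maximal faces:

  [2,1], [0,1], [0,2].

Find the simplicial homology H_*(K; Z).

H_0 ≅ Z,  H_1 ≅ Z.

Order the vertices as 0 < 1 < 2. Listing each simplex with vertices in this order, K has dimension 1 with simplices:

  0-simplices (3): [0], [1], [2]
  1-simplices (3): [0,1], [0,2], [1,2]

Hence C_0 ≅ Z^3, C_1 ≅ Z^3.

Boundary ∂_1: C_1 → C_0 is given by ∂[p,q] = [q] − [p]. For instance
  ∂[0,2] = [2] − [0].
This gives a 3×3 integer matrix of rank 2; reducing to Smith normal form yields diagonal entries (1,1).

Computing H_k = (kernel of ∂_k) / (image of ∂_{k+1}):

  H_0: rank C_0 − rank ∂_1 = 3 − 2 = 1, and the invariant factors of ∂_1 are all 1, so H_0 = Z.
  H_1: rank ker ∂_1 − rank ∂_2 = (3 − 2) − 0 = 1, and there is no ∂_2, so H_1 = Z.

As a check, the Euler characteristic is 3 − 3 = 0, which agrees with 1 − 1 = 0.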